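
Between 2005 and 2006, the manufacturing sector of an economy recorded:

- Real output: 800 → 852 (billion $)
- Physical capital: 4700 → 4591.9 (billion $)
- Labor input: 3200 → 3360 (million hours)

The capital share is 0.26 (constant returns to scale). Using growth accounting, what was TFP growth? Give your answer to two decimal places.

Real output growth = (852 − 800) / 800 = 6.5%.
Physical capital growth = (4591.9 − 4700) / 4700 = -2.3%.
Labor input growth = (3360 − 3200) / 3200 = 5%.
Labor's share = 1 − 0.26 = 0.74.
Physical capital: 0.26 × (-2.3) = -0.598 pp.
Labor input: 0.74 × 5 = 3.7 pp.
TFP growth = 6.5 − 3.102 = 3.398%.

3.40%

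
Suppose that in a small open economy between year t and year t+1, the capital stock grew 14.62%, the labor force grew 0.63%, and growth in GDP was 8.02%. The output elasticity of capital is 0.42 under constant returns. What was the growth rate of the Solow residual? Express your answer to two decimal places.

1.51%

Labor's share = 1 − 0.42 = 0.58.
The capital stock: 0.42 × 14.62 = 6.1404 pp.
The labor force: 0.58 × 0.63 = 0.3654 pp.
TFP growth = 8.02 − 6.5058 = 1.5142%.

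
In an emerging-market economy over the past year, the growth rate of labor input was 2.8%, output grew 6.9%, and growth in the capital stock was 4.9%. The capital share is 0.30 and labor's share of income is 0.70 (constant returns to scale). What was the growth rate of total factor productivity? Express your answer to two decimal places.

3.47%

Labor's share = 1 − 0.3 = 0.7.
The capital stock: 0.3 × 4.9 = 1.47 pp.
Labor input: 0.7 × 2.8 = 1.96 pp.
TFP growth = 6.9 − 3.43 = 3.47%.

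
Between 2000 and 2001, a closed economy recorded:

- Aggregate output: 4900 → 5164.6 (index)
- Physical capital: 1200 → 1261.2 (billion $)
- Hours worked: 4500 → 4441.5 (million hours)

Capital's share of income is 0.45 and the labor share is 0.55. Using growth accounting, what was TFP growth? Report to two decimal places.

Aggregate output growth = (5164.6 − 4900) / 4900 = 5.4%.
Physical capital growth = (1261.2 − 1200) / 1200 = 5.1%.
Hours worked growth = (4441.5 − 4500) / 4500 = -1.3%.
Labor's share = 1 − 0.45 = 0.55.
Physical capital: 0.45 × 5.1 = 2.295 pp.
Hours worked: 0.55 × (-1.3) = -0.715 pp.
TFP growth = 5.4 − 1.58 = 3.82%.

TFP growth was 3.82%.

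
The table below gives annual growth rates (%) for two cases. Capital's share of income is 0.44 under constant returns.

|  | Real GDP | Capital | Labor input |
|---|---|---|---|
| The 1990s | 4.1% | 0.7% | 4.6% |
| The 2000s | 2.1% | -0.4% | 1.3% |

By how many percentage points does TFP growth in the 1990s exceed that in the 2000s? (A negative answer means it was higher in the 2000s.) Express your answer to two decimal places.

-0.33 percentage points

Labor's share = 1 − 0.44 = 0.56.
The 1990s: TFP = 4.1 − 0.308 − 2.576 = 1.216%.
The 2000s: TFP = 2.1 + 0.176 − 0.728 = 1.548%.
Difference = 1.216 − (1.548) = -0.332 pp.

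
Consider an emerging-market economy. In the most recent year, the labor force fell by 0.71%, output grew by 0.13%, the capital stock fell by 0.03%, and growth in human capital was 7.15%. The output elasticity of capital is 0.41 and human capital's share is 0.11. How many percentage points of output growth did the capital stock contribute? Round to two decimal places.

-0.01

Contribution = share × growth = 0.41 × (-0.03) = -0.0123 pp.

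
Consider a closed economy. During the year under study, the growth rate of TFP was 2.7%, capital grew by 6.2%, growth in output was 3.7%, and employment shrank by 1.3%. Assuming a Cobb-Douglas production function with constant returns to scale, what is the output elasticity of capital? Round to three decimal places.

The output elasticity of capital is 0.307.

gY = gA + α·gK + (1−α)·gL, so gY − gA − gL = α(gK − gL).
3.7 − 2.7 + 1.3 = α × (6.2 − (-1.3)).
2.3 = 7.5 α, so α = 0.30667.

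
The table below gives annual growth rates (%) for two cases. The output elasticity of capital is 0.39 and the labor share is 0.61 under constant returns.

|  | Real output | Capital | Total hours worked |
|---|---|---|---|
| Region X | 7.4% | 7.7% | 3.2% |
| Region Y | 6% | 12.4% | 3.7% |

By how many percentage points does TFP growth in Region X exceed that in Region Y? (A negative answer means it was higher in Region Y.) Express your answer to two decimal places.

3.54 percentage points

Labor's share = 1 − 0.39 = 0.61.
Region X: TFP = 7.4 − 3.003 − 1.952 = 2.445%.
Region Y: TFP = 6 − 4.836 − 2.257 = -1.093%.
Difference = 2.445 − (-1.093) = 3.538 pp.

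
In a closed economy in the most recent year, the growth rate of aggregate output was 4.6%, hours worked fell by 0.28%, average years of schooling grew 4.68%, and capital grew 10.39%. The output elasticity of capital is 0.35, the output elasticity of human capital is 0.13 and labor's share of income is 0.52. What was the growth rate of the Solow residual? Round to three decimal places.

Labor's share = 1 − 0.35 − 0.13 = 0.52.
Capital: 0.35 × 10.39 = 3.6365 pp.
Average years of schooling: 0.13 × 4.68 = 0.6084 pp.
Hours worked: 0.52 × (-0.28) = -0.1456 pp.
TFP growth = 4.6 − 4.0993 = 0.5007%.

0.501%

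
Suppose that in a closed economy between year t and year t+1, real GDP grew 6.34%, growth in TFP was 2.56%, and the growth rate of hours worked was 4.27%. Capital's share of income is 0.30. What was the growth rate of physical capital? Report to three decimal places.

Labor's share = 1 − 0.3 = 0.7.
gY = gA + 0.7×4.27 + 0.3×g.
0.3×g = 6.34 − 2.56 − 2.989 = 0.791.
g = 0.791 / 0.3 = 2.63667%.

Physical capital growth was 2.637%.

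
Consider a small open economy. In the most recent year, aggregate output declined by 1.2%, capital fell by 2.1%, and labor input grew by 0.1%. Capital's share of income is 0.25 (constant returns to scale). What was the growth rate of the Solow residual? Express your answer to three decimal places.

Labor's share = 1 − 0.25 = 0.75.
Capital: 0.25 × (-2.1) = -0.525 pp.
Labor input: 0.75 × 0.1 = 0.075 pp.
TFP growth = -1.2 + 0.45 = -0.75%.

-0.750%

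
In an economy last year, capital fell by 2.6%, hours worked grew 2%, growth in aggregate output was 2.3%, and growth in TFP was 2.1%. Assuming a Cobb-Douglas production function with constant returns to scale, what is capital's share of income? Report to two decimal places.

gY = gA + α·gK + (1−α)·gL, so gY − gA − gL = α(gK − gL).
2.3 − 2.1 − 2 = α × (-2.6 − 2).
-1.8 = -4.6 α, so α = 0.3913.

Capital's share of income is 0.39.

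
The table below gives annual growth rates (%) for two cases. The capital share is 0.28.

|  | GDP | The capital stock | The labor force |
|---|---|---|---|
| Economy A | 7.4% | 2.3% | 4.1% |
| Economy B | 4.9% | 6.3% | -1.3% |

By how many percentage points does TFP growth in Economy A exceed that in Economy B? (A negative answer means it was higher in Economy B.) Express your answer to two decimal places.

Labor's share = 1 − 0.28 = 0.72.
Economy A: TFP = 7.4 − 0.644 − 2.952 = 3.804%.
Economy B: TFP = 4.9 − 1.764 + 0.936 = 4.072%.
Difference = 3.804 − (4.072) = -0.268 pp.

-0.27 percentage points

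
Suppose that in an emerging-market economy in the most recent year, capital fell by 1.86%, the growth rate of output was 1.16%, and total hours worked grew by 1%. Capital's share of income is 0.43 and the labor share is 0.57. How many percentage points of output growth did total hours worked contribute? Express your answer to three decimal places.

Labor's share = 1 − 0.43 = 0.57.
Contribution = share × growth = 0.57 × 1 = 0.57 pp.

0.570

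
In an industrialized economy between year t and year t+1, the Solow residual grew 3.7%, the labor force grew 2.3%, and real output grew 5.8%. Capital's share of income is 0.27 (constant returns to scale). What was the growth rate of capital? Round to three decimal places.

1.559%

Labor's share = 1 − 0.27 = 0.73.
gY = gA + 0.73×2.3 + 0.27×g.
0.27×g = 5.8 − 3.7 − 1.679 = 0.421.
g = 0.421 / 0.27 = 1.55926%.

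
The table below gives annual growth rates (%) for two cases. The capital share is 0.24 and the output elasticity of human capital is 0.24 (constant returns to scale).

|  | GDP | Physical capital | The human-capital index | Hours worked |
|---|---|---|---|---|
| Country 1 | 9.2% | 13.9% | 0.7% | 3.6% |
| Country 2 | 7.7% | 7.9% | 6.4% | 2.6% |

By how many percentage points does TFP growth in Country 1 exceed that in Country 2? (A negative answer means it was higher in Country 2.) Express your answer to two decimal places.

0.91 percentage points

Labor's share = 1 − 0.24 − 0.24 = 0.52.
Country 1: TFP = 9.2 − 3.336 − 0.168 − 1.872 = 3.824%.
Country 2: TFP = 7.7 − 1.896 − 1.536 − 1.352 = 2.916%.
Difference = 3.824 − (2.916) = 0.908 pp.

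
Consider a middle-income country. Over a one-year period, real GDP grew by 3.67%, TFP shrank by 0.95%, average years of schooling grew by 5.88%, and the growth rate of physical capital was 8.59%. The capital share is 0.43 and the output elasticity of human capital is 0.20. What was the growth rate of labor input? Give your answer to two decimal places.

Labor's share = 1 − 0.43 − 0.2 = 0.37.
gY = gA + 0.43×8.59 + 0.2×5.88 + 0.37×g.
0.37×g = 3.67 + 0.95 − 4.8697 = -0.2497.
g = -0.2497 / 0.37 = -0.6749%.

-0.67%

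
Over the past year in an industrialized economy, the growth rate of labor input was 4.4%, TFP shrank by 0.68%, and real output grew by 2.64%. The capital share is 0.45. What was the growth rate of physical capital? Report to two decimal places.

Labor's share = 1 − 0.45 = 0.55.
gY = gA + 0.55×4.4 + 0.45×g.
0.45×g = 2.64 + 0.68 − 2.42 = 0.9.
g = 0.9 / 0.45 = 2%.

2.00%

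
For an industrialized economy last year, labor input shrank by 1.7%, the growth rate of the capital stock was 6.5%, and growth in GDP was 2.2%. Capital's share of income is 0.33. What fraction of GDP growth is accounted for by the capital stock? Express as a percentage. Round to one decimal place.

The capital stock contributed 0.33 × 6.5 = 2.145 pp.
Share of growth = 2.145 / 2.2 × 100 = 97.5%.

97.5%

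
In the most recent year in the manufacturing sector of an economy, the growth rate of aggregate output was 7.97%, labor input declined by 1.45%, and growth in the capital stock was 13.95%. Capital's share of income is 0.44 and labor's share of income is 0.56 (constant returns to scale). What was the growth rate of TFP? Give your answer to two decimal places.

TFP grew 2.64%.

Labor's share = 1 − 0.44 = 0.56.
The capital stock: 0.44 × 13.95 = 6.138 pp.
Labor input: 0.56 × (-1.45) = -0.812 pp.
TFP growth = 7.97 − 5.326 = 2.644%.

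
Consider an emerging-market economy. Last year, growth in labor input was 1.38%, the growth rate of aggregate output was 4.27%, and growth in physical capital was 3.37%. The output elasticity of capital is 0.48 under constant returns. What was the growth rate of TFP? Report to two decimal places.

Labor's share = 1 − 0.48 = 0.52.
Physical capital: 0.48 × 3.37 = 1.6176 pp.
Labor input: 0.52 × 1.38 = 0.7176 pp.
TFP growth = 4.27 − 2.3352 = 1.9348%.

1.93%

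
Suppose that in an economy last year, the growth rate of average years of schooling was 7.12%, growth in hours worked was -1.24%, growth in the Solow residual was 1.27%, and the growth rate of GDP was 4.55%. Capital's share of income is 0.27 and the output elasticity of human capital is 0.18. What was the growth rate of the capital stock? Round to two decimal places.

The capital stock grew 9.93%.

Labor's share = 1 − 0.27 − 0.18 = 0.55.
gY = gA + 0.18×7.12 + 0.55×(-1.24) + 0.27×g.
0.27×g = 4.55 − 1.27 − 0.5996 = 2.6804.
g = 2.6804 / 0.27 = 9.9274%.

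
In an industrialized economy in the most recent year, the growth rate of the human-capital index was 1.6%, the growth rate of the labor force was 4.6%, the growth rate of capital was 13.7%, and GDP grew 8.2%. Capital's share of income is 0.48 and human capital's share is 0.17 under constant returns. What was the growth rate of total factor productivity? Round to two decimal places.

-0.26%

Labor's share = 1 − 0.48 − 0.17 = 0.35.
Capital: 0.48 × 13.7 = 6.576 pp.
The human-capital index: 0.17 × 1.6 = 0.272 pp.
The labor force: 0.35 × 4.6 = 1.61 pp.
TFP growth = 8.2 − 8.458 = -0.258%.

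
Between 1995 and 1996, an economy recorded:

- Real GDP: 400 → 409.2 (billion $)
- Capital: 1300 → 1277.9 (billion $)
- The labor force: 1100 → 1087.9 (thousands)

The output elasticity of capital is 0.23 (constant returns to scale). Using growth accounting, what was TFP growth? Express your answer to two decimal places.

Real GDP growth = (409.2 − 400) / 400 = 2.3%.
Capital growth = (1277.9 − 1300) / 1300 = -1.7%.
The labor force growth = (1087.9 − 1100) / 1100 = -1.1%.
Labor's share = 1 − 0.23 = 0.77.
Capital: 0.23 × (-1.7) = -0.391 pp.
The labor force: 0.77 × (-1.1) = -0.847 pp.
TFP growth = 2.3 + 1.238 = 3.538%.

TFP grew 3.54%.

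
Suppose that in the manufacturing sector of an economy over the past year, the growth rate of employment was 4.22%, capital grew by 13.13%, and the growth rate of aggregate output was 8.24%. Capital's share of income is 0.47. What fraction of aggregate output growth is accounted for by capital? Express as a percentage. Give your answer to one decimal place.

74.9%

Capital contributed 0.47 × 13.13 = 6.1711 pp.
Share of growth = 6.1711 / 8.24 × 100 = 74.892%.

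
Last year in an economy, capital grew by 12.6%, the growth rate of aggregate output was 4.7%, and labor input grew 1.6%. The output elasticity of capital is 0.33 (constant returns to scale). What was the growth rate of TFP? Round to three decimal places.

Labor's share = 1 − 0.33 = 0.67.
Capital: 0.33 × 12.6 = 4.158 pp.
Labor input: 0.67 × 1.6 = 1.072 pp.
TFP growth = 4.7 − 5.23 = -0.53%.

-0.530%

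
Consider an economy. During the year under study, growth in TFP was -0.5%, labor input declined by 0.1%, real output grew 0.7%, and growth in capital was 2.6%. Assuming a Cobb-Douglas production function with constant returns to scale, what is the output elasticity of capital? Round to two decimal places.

The output elasticity of capital is 0.48.

gY = gA + α·gK + (1−α)·gL, so gY − gA − gL = α(gK − gL).
0.7 + 0.5 + 0.1 = α × (2.6 − (-0.1)).
1.3 = 2.7 α, so α = 0.4815.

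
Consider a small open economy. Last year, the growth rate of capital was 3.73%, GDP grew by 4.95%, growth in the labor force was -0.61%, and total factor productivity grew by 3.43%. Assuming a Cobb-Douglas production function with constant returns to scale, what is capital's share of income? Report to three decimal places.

gY = gA + α·gK + (1−α)·gL, so gY − gA − gL = α(gK − gL).
4.95 − 3.43 + 0.61 = α × (3.73 − (-0.61)).
2.13 = 4.34 α, so α = 0.49078.

0.491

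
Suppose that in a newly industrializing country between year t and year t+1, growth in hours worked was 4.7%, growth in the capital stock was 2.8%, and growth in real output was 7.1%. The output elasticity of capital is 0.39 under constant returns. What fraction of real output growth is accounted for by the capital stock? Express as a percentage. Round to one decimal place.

The capital stock contributed 0.39 × 2.8 = 1.092 pp.
Share of growth = 1.092 / 7.1 × 100 = 15.38%.

The capital stock accounted for 15.4% of growth.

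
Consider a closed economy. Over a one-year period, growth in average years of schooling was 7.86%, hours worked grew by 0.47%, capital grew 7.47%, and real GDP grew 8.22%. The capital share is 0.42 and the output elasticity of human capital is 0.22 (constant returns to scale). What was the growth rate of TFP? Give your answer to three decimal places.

3.184%

Labor's share = 1 − 0.42 − 0.22 = 0.36.
Capital: 0.42 × 7.47 = 3.1374 pp.
Average years of schooling: 0.22 × 7.86 = 1.7292 pp.
Hours worked: 0.36 × 0.47 = 0.1692 pp.
TFP growth = 8.22 − 5.0358 = 3.1842%.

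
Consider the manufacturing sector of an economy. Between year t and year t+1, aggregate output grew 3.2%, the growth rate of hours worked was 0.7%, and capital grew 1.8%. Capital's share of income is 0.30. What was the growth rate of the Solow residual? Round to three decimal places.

2.170%

Labor's share = 1 − 0.3 = 0.7.
Capital: 0.3 × 1.8 = 0.54 pp.
Hours worked: 0.7 × 0.7 = 0.49 pp.
TFP growth = 3.2 − 1.03 = 2.17%.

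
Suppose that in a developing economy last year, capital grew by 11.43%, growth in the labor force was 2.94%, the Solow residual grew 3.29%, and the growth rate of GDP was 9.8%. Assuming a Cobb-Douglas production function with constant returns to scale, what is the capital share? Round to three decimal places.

The capital share is 0.420.

gY = gA + α·gK + (1−α)·gL, so gY − gA − gL = α(gK − gL).
9.8 − 3.29 − 2.94 = α × (11.43 − 2.94).
3.57 = 8.49 α, so α = 0.42049.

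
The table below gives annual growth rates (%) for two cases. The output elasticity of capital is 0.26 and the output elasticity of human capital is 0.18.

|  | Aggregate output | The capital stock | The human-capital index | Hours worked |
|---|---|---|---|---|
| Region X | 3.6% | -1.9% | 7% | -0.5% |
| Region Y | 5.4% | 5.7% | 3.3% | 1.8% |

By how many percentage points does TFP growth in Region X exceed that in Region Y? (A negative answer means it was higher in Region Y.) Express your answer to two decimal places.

Labor's share = 1 − 0.26 − 0.18 = 0.56.
Region X: TFP = 3.6 + 0.494 − 1.26 + 0.28 = 3.114%.
Region Y: TFP = 5.4 − 1.482 − 0.594 − 1.008 = 2.316%.
Difference = 3.114 − (2.316) = 0.798 pp.

0.80 percentage points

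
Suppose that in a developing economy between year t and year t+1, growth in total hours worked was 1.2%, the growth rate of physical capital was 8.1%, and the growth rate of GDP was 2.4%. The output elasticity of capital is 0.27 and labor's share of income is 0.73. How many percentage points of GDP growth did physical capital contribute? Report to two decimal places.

Contribution = share × growth = 0.27 × 8.1 = 2.187 pp.

2.19 percentage points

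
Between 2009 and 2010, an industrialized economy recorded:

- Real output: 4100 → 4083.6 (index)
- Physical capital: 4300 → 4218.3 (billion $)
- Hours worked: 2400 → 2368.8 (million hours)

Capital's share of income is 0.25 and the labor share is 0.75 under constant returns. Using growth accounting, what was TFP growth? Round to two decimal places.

TFP grew 1.05%.

Real output growth = (4083.6 − 4100) / 4100 = -0.4%.
Physical capital growth = (4218.3 − 4300) / 4300 = -1.9%.
Hours worked growth = (2368.8 − 2400) / 2400 = -1.3%.
Labor's share = 1 − 0.25 = 0.75.
Physical capital: 0.25 × (-1.9) = -0.475 pp.
Hours worked: 0.75 × (-1.3) = -0.975 pp.
TFP growth = -0.4 + 1.45 = 1.05%.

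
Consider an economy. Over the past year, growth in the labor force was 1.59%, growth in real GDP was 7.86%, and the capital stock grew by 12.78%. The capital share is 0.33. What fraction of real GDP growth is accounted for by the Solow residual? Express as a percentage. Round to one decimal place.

The Solow residual accounted for 32.8% of growth.

Labor's share = 1 − 0.33 = 0.67.
The capital stock: 0.33 × 12.78 = 4.2174 pp.
The labor force: 0.67 × 1.59 = 1.0653 pp.
TFP growth = 7.86 − 5.2827 = 2.5773%.
TFP share of growth = 2.5773 / 7.86 × 100 = 32.79%.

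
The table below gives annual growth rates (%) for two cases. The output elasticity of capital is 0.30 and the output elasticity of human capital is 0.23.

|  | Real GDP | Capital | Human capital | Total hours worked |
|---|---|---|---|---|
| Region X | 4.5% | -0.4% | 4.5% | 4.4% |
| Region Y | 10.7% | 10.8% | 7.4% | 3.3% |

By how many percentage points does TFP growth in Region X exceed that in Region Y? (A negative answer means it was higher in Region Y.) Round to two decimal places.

-2.69 percentage points

Labor's share = 1 − 0.3 − 0.23 = 0.47.
Region X: TFP = 4.5 + 0.12 − 1.035 − 2.068 = 1.517%.
Region Y: TFP = 10.7 − 3.24 − 1.702 − 1.551 = 4.207%.
Difference = 1.517 − (4.207) = -2.69 pp.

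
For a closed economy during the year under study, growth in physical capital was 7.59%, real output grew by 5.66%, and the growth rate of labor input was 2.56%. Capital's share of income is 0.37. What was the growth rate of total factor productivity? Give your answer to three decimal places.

1.239%

Labor's share = 1 − 0.37 = 0.63.
Physical capital: 0.37 × 7.59 = 2.8083 pp.
Labor input: 0.63 × 2.56 = 1.6128 pp.
TFP growth = 5.66 − 4.4211 = 1.2389%.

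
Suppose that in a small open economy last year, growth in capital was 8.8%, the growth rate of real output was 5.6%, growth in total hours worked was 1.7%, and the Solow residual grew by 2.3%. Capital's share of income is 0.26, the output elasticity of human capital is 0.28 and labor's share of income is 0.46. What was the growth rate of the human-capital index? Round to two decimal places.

Labor's share = 1 − 0.26 − 0.28 = 0.46.
gY = gA + 0.26×8.8 + 0.46×1.7 + 0.28×g.
0.28×g = 5.6 − 2.3 − 3.07 = 0.23.
g = 0.23 / 0.28 = 0.8214%.

0.82%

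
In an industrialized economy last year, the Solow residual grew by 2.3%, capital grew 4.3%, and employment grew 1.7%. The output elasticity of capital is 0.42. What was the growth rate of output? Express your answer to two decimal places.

Labor's share = 1 − 0.42 = 0.58.
Capital: 0.42 × 4.3 = 1.806 pp.
Employment: 0.58 × 1.7 = 0.986 pp.
Output growth = 2.3 + 2.792 = 5.092%.

5.09%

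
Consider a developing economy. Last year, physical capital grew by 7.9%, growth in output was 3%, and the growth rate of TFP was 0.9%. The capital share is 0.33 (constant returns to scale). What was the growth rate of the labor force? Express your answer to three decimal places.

-0.757%

Labor's share = 1 − 0.33 = 0.67.
gY = gA + 0.33×7.9 + 0.67×g.
0.67×g = 3 − 0.9 − 2.607 = -0.507.
g = -0.507 / 0.67 = -0.75672%.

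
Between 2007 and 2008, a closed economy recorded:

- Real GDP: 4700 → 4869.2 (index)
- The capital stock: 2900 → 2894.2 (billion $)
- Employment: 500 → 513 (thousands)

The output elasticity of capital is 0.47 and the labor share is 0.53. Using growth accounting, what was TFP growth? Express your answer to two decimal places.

2.32%

Real GDP growth = (4869.2 − 4700) / 4700 = 3.6%.
The capital stock growth = (2894.2 − 2900) / 2900 = -0.2%.
Employment growth = (513 − 500) / 500 = 2.6%.
Labor's share = 1 − 0.47 = 0.53.
The capital stock: 0.47 × (-0.2) = -0.094 pp.
Employment: 0.53 × 2.6 = 1.378 pp.
TFP growth = 3.6 − 1.284 = 2.316%.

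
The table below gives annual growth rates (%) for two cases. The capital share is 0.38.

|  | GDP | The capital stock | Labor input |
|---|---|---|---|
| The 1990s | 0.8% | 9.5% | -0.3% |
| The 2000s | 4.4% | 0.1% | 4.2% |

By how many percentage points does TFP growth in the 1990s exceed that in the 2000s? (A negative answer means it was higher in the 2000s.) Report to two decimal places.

Labor's share = 1 − 0.38 = 0.62.
The 1990s: TFP = 0.8 − 3.61 + 0.186 = -2.624%.
The 2000s: TFP = 4.4 − 0.038 − 2.604 = 1.758%.
Difference = -2.624 − (1.758) = -4.382 pp.

-4.38 percentage points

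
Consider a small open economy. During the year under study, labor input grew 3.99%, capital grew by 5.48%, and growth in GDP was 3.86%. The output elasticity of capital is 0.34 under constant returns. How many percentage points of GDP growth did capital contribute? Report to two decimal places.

Contribution = share × growth = 0.34 × 5.48 = 1.8632 pp.

1.86 pp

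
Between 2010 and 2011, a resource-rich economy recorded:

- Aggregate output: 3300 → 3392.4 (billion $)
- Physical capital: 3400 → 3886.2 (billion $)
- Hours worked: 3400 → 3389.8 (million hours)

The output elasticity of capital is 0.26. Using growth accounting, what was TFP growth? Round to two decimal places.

-0.70%

Aggregate output growth = (3392.4 − 3300) / 3300 = 2.8%.
Physical capital growth = (3886.2 − 3400) / 3400 = 14.3%.
Hours worked growth = (3389.8 − 3400) / 3400 = -0.3%.
Labor's share = 1 − 0.26 = 0.74.
Physical capital: 0.26 × 14.3 = 3.718 pp.
Hours worked: 0.74 × (-0.3) = -0.222 pp.
TFP growth = 2.8 − 3.496 = -0.696%.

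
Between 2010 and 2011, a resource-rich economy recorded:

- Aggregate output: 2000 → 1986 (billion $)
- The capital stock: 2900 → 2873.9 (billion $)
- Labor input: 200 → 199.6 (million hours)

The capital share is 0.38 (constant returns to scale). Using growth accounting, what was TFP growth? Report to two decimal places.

Aggregate output growth = (1986 − 2000) / 2000 = -0.7%.
The capital stock growth = (2873.9 − 2900) / 2900 = -0.9%.
Labor input growth = (199.6 − 200) / 200 = -0.2%.
Labor's share = 1 − 0.38 = 0.62.
The capital stock: 0.38 × (-0.9) = -0.342 pp.
Labor input: 0.62 × (-0.2) = -0.124 pp.
TFP growth = -0.7 + 0.466 = -0.234%.

-0.23%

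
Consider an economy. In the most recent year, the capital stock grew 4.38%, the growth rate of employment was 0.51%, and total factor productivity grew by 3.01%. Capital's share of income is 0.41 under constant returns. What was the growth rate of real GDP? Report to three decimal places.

Labor's share = 1 − 0.41 = 0.59.
The capital stock: 0.41 × 4.38 = 1.7958 pp.
Employment: 0.59 × 0.51 = 0.3009 pp.
Output growth = 3.01 + 2.0967 = 5.1067%.

5.107%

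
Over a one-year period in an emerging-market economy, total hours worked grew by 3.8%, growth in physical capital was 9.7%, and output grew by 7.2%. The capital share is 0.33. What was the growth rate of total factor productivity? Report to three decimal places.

Total factor productivity grew 1.453%.

Labor's share = 1 − 0.33 = 0.67.
Physical capital: 0.33 × 9.7 = 3.201 pp.
Total hours worked: 0.67 × 3.8 = 2.546 pp.
TFP growth = 7.2 − 5.747 = 1.453%.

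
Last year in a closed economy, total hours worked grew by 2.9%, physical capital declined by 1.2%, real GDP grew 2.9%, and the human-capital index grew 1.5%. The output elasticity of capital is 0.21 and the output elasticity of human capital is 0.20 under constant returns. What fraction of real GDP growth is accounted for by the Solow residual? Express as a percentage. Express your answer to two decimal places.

Labor's share = 1 − 0.21 − 0.2 = 0.59.
Physical capital: 0.21 × (-1.2) = -0.252 pp.
The human-capital index: 0.2 × 1.5 = 0.3 pp.
Total hours worked: 0.59 × 2.9 = 1.711 pp.
TFP growth = 2.9 − 1.759 = 1.141%.
TFP share of growth = 1.141 / 2.9 × 100 = 39.3448%.

39.34%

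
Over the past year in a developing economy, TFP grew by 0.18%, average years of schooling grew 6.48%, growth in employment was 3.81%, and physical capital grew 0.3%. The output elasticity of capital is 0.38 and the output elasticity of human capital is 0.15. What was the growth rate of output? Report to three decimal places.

Labor's share = 1 − 0.38 − 0.15 = 0.47.
Physical capital: 0.38 × 0.3 = 0.114 pp.
Average years of schooling: 0.15 × 6.48 = 0.972 pp.
Employment: 0.47 × 3.81 = 1.7907 pp.
Output growth = 0.18 + 2.8767 = 3.0567%.

3.057%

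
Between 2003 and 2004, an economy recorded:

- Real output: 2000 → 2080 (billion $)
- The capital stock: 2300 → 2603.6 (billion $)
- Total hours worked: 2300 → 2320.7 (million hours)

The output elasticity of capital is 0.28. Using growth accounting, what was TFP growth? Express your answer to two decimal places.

-0.34%

Real output growth = (2080 − 2000) / 2000 = 4%.
The capital stock growth = (2603.6 − 2300) / 2300 = 13.2%.
Total hours worked growth = (2320.7 − 2300) / 2300 = 0.9%.
Labor's share = 1 − 0.28 = 0.72.
The capital stock: 0.28 × 13.2 = 3.696 pp.
Total hours worked: 0.72 × 0.9 = 0.648 pp.
TFP growth = 4 − 4.344 = -0.344%.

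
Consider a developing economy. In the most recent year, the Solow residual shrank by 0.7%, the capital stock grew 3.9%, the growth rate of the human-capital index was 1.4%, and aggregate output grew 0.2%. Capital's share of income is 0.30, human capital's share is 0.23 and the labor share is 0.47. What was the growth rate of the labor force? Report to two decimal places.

Labor's share = 1 − 0.3 − 0.23 = 0.47.
gY = gA + 0.3×3.9 + 0.23×1.4 + 0.47×g.
0.47×g = 0.2 + 0.7 − 1.492 = -0.592.
g = -0.592 / 0.47 = -1.2596%.

-1.26%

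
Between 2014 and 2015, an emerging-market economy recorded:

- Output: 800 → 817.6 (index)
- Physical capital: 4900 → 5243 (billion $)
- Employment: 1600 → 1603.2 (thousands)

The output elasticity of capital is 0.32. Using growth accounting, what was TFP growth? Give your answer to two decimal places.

-0.18%

Output growth = (817.6 − 800) / 800 = 2.2%.
Physical capital growth = (5243 − 4900) / 4900 = 7%.
Employment growth = (1603.2 − 1600) / 1600 = 0.2%.
Labor's share = 1 − 0.32 = 0.68.
Physical capital: 0.32 × 7 = 2.24 pp.
Employment: 0.68 × 0.2 = 0.136 pp.
TFP growth = 2.2 − 2.376 = -0.176%.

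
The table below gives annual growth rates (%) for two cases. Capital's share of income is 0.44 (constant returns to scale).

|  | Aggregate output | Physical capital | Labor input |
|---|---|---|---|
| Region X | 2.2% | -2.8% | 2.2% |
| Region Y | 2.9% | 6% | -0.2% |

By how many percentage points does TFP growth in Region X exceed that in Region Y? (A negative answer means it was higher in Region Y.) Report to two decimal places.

1.83 percentage points

Labor's share = 1 − 0.44 = 0.56.
Region X: TFP = 2.2 + 1.232 − 1.232 = 2.2%.
Region Y: TFP = 2.9 − 2.64 + 0.112 = 0.372%.
Difference = 2.2 − (0.372) = 1.828 pp.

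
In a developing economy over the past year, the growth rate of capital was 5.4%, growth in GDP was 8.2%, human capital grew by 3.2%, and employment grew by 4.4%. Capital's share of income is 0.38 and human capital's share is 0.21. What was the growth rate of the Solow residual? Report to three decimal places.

Labor's share = 1 − 0.38 − 0.21 = 0.41.
Capital: 0.38 × 5.4 = 2.052 pp.
Human capital: 0.21 × 3.2 = 0.672 pp.
Employment: 0.41 × 4.4 = 1.804 pp.
TFP growth = 8.2 − 4.528 = 3.672%.

The Solow residual grew 3.672%.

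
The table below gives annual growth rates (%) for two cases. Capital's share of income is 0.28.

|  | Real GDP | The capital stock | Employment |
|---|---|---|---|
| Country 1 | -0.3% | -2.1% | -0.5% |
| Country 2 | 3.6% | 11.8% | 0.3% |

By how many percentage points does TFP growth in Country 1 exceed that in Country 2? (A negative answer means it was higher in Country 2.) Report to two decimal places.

Labor's share = 1 − 0.28 = 0.72.
Country 1: TFP = -0.3 + 0.588 + 0.36 = 0.648%.
Country 2: TFP = 3.6 − 3.304 − 0.216 = 0.08%.
Difference = 0.648 − (0.08) = 0.568 pp.

0.57 percentage points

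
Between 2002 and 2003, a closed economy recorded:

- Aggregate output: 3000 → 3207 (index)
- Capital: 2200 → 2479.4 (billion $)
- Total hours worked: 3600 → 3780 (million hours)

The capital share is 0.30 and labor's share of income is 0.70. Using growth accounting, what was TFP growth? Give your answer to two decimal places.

-0.41%

Aggregate output growth = (3207 − 3000) / 3000 = 6.9%.
Capital growth = (2479.4 − 2200) / 2200 = 12.7%.
Total hours worked growth = (3780 − 3600) / 3600 = 5%.
Labor's share = 1 − 0.3 = 0.7.
Capital: 0.3 × 12.7 = 3.81 pp.
Total hours worked: 0.7 × 5 = 3.5 pp.
TFP growth = 6.9 − 7.31 = -0.41%.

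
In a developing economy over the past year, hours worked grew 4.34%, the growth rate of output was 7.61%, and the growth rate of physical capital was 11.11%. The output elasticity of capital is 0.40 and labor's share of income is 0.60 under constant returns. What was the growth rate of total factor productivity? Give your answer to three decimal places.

Labor's share = 1 − 0.4 = 0.6.
Physical capital: 0.4 × 11.11 = 4.444 pp.
Hours worked: 0.6 × 4.34 = 2.604 pp.
TFP growth = 7.61 − 7.048 = 0.562%.

Total factor productivity grew 0.562%.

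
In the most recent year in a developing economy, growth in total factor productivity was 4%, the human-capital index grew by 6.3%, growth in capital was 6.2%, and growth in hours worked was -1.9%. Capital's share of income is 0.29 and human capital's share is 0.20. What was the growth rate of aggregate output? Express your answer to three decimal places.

6.089%

Labor's share = 1 − 0.29 − 0.2 = 0.51.
Capital: 0.29 × 6.2 = 1.798 pp.
The human-capital index: 0.2 × 6.3 = 1.26 pp.
Hours worked: 0.51 × (-1.9) = -0.969 pp.
Output growth = 4 + 2.089 = 6.089%.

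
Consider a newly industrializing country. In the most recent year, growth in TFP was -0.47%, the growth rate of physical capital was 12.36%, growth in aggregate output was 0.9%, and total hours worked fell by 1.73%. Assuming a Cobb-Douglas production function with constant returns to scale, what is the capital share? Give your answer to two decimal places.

gY = gA + α·gK + (1−α)·gL, so gY − gA − gL = α(gK − gL).
0.9 + 0.47 + 1.73 = α × (12.36 − (-1.73)).
3.1 = 14.09 α, so α = 0.22.

α = 0.22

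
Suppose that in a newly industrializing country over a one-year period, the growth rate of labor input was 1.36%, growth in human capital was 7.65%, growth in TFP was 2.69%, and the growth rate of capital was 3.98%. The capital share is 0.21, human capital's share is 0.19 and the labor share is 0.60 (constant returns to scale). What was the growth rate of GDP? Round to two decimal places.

Labor's share = 1 − 0.21 − 0.19 = 0.6.
Capital: 0.21 × 3.98 = 0.8358 pp.
Human capital: 0.19 × 7.65 = 1.4535 pp.
Labor input: 0.6 × 1.36 = 0.816 pp.
Output growth = 2.69 + 3.1053 = 5.7953%.

5.80%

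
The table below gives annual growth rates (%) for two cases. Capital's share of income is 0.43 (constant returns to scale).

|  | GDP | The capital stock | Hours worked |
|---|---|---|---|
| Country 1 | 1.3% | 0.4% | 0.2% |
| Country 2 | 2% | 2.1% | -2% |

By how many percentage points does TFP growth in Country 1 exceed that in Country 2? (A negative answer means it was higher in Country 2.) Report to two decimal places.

Labor's share = 1 − 0.43 = 0.57.
Country 1: TFP = 1.3 − 0.172 − 0.114 = 1.014%.
Country 2: TFP = 2 − 0.903 + 1.14 = 2.237%.
Difference = 1.014 − (2.237) = -1.223 pp.

-1.22 percentage points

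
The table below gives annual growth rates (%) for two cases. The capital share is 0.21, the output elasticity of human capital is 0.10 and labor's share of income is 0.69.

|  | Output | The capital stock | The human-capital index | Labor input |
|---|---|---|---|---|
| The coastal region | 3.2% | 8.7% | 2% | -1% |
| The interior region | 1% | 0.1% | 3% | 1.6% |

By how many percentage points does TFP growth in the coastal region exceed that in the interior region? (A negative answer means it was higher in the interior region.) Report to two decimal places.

2.29 percentage points

Labor's share = 1 − 0.21 − 0.1 = 0.69.
The coastal region: TFP = 3.2 − 1.827 − 0.2 + 0.69 = 1.863%.
The interior region: TFP = 1 − 0.021 − 0.3 − 1.104 = -0.425%.
Difference = 1.863 − (-0.425) = 2.288 pp.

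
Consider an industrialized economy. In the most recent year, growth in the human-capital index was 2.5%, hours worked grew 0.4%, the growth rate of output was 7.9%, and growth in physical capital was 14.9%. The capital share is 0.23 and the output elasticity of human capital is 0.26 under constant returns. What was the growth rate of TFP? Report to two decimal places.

3.62%

Labor's share = 1 − 0.23 − 0.26 = 0.51.
Physical capital: 0.23 × 14.9 = 3.427 pp.
The human-capital index: 0.26 × 2.5 = 0.65 pp.
Hours worked: 0.51 × 0.4 = 0.204 pp.
TFP growth = 7.9 − 4.281 = 3.619%.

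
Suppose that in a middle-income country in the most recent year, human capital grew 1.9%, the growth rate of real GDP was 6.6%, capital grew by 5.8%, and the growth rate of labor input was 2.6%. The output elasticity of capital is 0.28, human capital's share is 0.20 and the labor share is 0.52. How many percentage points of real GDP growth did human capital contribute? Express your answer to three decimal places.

Contribution = share × growth = 0.2 × 1.9 = 0.38 pp.

0.380 pp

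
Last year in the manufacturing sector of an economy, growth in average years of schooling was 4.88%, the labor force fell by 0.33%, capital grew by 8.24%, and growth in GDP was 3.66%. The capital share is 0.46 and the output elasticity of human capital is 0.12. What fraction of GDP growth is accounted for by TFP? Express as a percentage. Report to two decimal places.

-15.78%

Labor's share = 1 − 0.46 − 0.12 = 0.42.
Capital: 0.46 × 8.24 = 3.7904 pp.
Average years of schooling: 0.12 × 4.88 = 0.5856 pp.
The labor force: 0.42 × (-0.33) = -0.1386 pp.
TFP growth = 3.66 − 4.2374 = -0.5774%.
TFP share of growth = -0.5774 / 3.66 × 100 = -15.776%.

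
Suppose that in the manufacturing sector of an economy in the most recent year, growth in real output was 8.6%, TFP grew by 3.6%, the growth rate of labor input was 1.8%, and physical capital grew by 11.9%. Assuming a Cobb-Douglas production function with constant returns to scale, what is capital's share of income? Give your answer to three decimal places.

Capital's share of income is 0.317.

gY = gA + α·gK + (1−α)·gL, so gY − gA − gL = α(gK − gL).
8.6 − 3.6 − 1.8 = α × (11.9 − 1.8).
3.2 = 10.1 α, so α = 0.31683.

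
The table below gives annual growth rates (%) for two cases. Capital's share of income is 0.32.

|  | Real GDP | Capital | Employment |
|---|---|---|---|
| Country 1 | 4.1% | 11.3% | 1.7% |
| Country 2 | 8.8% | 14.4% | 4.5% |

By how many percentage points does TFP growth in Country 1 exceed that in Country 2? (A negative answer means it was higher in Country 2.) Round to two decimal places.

Labor's share = 1 − 0.32 = 0.68.
Country 1: TFP = 4.1 − 3.616 − 1.156 = -0.672%.
Country 2: TFP = 8.8 − 4.608 − 3.06 = 1.132%.
Difference = -0.672 − (1.132) = -1.804 pp.

-1.80 percentage points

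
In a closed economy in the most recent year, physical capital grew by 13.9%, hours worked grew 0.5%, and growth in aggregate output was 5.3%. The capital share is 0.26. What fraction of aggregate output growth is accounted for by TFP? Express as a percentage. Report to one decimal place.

Labor's share = 1 − 0.26 = 0.74.
Physical capital: 0.26 × 13.9 = 3.614 pp.
Hours worked: 0.74 × 0.5 = 0.37 pp.
TFP growth = 5.3 − 3.984 = 1.316%.
TFP share of growth = 1.316 / 5.3 × 100 = 24.83%.

24.8%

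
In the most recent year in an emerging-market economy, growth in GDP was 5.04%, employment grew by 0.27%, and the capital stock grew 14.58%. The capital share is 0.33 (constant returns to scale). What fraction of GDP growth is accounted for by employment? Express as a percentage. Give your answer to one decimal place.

3.6%

Labor's share = 1 − 0.33 = 0.67.
Employment contributed 0.67 × 0.27 = 0.1809 pp.
Share of growth = 0.1809 / 5.04 × 100 = 3.589%.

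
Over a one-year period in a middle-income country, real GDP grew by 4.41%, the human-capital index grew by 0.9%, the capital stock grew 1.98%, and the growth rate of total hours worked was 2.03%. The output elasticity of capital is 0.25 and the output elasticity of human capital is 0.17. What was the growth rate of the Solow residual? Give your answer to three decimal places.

Labor's share = 1 − 0.25 − 0.17 = 0.58.
The capital stock: 0.25 × 1.98 = 0.495 pp.
The human-capital index: 0.17 × 0.9 = 0.153 pp.
Total hours worked: 0.58 × 2.03 = 1.1774 pp.
TFP growth = 4.41 − 1.8254 = 2.5846%.

The Solow residual growth was 2.585%.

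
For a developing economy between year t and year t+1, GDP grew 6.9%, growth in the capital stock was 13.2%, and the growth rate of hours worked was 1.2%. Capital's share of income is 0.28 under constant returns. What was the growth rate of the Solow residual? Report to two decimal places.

2.34%

Labor's share = 1 − 0.28 = 0.72.
The capital stock: 0.28 × 13.2 = 3.696 pp.
Hours worked: 0.72 × 1.2 = 0.864 pp.
TFP growth = 6.9 − 4.56 = 2.34%.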